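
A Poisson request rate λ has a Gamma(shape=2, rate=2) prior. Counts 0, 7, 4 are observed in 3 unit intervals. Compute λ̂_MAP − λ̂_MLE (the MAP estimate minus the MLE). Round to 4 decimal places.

Σxᵢ = 11. Posterior is Gamma(13, 5); MAP = (13−1)/5 = 12/5 ≈ 2.40000.
MLE = x̄ = 11/3 ≈ 3.66667.
Difference = 12/5 − 11/3 = -19/15 ≈ -1.2667.

MAP − MLE = -1.2667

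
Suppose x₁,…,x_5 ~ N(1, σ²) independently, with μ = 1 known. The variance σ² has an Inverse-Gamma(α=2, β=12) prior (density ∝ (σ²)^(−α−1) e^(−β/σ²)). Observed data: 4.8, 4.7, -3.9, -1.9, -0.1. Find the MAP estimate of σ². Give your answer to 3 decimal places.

Sum of squared deviations about the known mean: SS = (4.8−1)² + (4.7−1)² + (-3.9−1)² + (-1.9−1)² + (-0.1−1)² = 61.76.
The Normal likelihood contributes (σ²)^(−n/2) exp(−SS/(2σ²)), so the posterior is Inverse-Gamma(α + n/2, β + SS/2) = Inverse-Gamma(4.5, 42.88).
The mode of Inverse-Gamma(a, b) is b/(a+1) = 42.88/5.5 ≈ 7.796.

σ̂²_MAP = 7.796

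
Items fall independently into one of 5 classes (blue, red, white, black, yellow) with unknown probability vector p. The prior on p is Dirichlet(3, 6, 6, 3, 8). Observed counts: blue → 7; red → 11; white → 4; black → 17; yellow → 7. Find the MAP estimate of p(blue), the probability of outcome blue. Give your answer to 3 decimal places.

MAP estimate of p(blue) = 0.134

The posterior is Dirichlet(αᵢ + nᵢ) = Dirichlet(10, 17, 10, 20, 15).
For a Dirichlet(a₁,…,a_K) with all aᵢ > 1, the mode has j-th component (aⱼ − 1)/(Σaᵢ − K).
Here Σaᵢ = 72 and K = 5, so p(blue) = (10 − 1)/(72 − 5) = 9/67 ≈ 0.134.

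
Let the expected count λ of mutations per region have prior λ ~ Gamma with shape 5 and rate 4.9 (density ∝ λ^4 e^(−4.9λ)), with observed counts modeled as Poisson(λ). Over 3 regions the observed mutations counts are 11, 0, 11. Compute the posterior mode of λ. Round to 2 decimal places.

Σxᵢ = 11+0+11 = 22, with n = 3.
Posterior ∝ λ^4e^(−4.9λ) · λ^22e^(−3λ) = λ^26e^(−7.9λ), i.e. Gamma(shape=27, rate=7.9).
The mode of a Gamma(a, b) with a ≥ 1 (shape–rate) is (a−1)/b = 26/7.9 ≈ 3.29.

λ̂_MAP = 3.29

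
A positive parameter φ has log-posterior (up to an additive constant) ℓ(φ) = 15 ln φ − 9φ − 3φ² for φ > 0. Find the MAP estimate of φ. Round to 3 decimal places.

φ̂_MAP = 1.000

ℓ'(φ) = 15/φ − 9 − 6φ. Setting this to zero and multiplying by φ: 6φ² + 9φ − 15 = 0.
φ = (−9 + √(9² + 4·6·15)) / (2·6) = (−9 + √441) / 12 = (−9 + 21)/12 = 1.
ℓ''(φ) = −15/φ² − 6 < 0, confirming a maximum.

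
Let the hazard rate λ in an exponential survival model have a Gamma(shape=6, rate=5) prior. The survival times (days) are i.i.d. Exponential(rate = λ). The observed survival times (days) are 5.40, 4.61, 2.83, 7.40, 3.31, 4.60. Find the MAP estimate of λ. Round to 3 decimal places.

λ̂_MAP = 0.332

The Exponential(rate=λ) likelihood is ∝ λ^n e^(−λΣtᵢ). Here n = 6 and Σtᵢ = 5.40 + 4.61 + 2.83 + 7.40 + 3.31 + 4.60 = 28.15.
Posterior ∝ λ^5e^(−5λ) · λ^6e^(−28.15λ) = λ^11e^(−33.15λ), i.e. Gamma(12, 33.15).
Mode = (a−1)/b = 11/33.15 ≈ 0.332.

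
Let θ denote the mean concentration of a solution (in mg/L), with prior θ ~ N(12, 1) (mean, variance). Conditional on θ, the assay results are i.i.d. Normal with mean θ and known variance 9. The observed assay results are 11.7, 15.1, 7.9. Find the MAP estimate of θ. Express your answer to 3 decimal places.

n = 3; x̄ = (11.7 + 15.1 + 7.9)/3 = 34.7/3 = 347/30 ≈ 11.5667.
For a Normal prior and Normal likelihood with known variance, the posterior is Normal; its mode equals its mean, the precision-weighted average.
Prior precision 1/σ₀² = 1/1 = 1; data precision n/σ² = 3/9 = 1/3.
θ̂ = (1·12 + (1/3)·(347/30)) / (1 + 1/3) = (1427/90)/(4/3) = 1427/120 ≈ 11.892.

θ̂_MAP = 11.892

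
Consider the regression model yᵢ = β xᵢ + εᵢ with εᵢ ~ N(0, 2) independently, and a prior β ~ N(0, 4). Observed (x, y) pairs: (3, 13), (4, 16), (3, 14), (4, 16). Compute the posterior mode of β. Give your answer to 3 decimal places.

β̂_MAP = 4.139

log p(β | y) = −Σ(yᵢ − βxᵢ)²/(2·2) − β²/(2·4) + const.
Setting the derivative to zero: Σxᵢ(yᵢ − βxᵢ)/2 − β/4 = 0, so β = Σxᵢyᵢ / (Σxᵢ² + σ²/τ²).
Σxᵢyᵢ = 3·13 + 4·16 + 3·14 + 4·16 = 209; Σxᵢ² = 50; σ²/τ² = 0.5.
β̂_MAP = 209 / (50 + 0.5) = 209/50.5 ≈ 4.139.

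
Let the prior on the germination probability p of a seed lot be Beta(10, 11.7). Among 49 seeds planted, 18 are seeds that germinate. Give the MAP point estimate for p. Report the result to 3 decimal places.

Prior: Beta(10, 11.7).
Data: 18 successes in 49 trials. The binomial likelihood contributes p^18(1−p)^31, so the posterior is Beta(10+18, 11.7+31) = Beta(28, 42.7).
For Beta(a, b) with a, b > 1 the mode is (a−1)/(a+b−2) = 27/68.7 ≈ 0.393.

p̂_MAP = 0.393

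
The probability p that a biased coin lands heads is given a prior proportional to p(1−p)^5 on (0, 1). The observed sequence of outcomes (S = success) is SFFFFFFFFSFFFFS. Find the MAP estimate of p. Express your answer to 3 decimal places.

p̂_MAP = 0.190

The prior density ∝ p(1−p)^5 is the kernel of Beta(2, 6).
Data: 3 successes in 15 trials (from the sequence). The binomial likelihood contributes p^3(1−p)^12, so the posterior is Beta(2+3, 6+12) = Beta(5, 18).
For Beta(a, b) with a, b > 1 the mode is (a−1)/(a+b−2) = 4/21 ≈ 0.190.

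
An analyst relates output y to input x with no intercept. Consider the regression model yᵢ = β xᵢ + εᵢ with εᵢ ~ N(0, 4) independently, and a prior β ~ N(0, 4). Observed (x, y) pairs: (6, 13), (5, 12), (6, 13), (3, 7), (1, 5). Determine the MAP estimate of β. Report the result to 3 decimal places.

log p(β | y) = −Σ(yᵢ − βxᵢ)²/(2·4) − β²/(2·4) + const.
Setting the derivative to zero: Σxᵢ(yᵢ − βxᵢ)/4 − β/4 = 0, so β = Σxᵢyᵢ / (Σxᵢ² + σ²/τ²).
Σxᵢyᵢ = 6·13 + 5·12 + 6·13 + 3·7 + 1·5 = 242; Σxᵢ² = 107; σ²/τ² = 1.
β̂_MAP = 242 / (107 + 1) = 242/108 ≈ 2.241.

β̂_MAP = 2.241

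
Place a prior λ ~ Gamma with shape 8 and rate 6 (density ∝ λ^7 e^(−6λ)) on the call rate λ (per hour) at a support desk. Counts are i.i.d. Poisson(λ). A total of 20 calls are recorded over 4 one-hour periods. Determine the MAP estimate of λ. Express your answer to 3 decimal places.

λ̂_MAP = 2.700

Σxᵢ = 20, n = 4.
Posterior ∝ λ^7e^(−6λ) · λ^20e^(−4λ) = λ^27e^(−10λ), i.e. Gamma(shape=28, rate=10).
The mode of a Gamma(a, b) with a ≥ 1 (shape–rate) is (a−1)/b = 27/10 ≈ 2.700.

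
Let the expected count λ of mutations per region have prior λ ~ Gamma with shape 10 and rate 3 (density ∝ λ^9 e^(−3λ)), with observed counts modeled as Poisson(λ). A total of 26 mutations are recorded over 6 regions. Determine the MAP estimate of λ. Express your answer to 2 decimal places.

λ̂_MAP = 3.89

Σxᵢ = 26, n = 6.
Posterior ∝ λ^9e^(−3λ) · λ^26e^(−6λ) = λ^35e^(−9λ), i.e. Gamma(shape=36, rate=9).
The mode of a Gamma(a, b) with a ≥ 1 (shape–rate) is (a−1)/b = 35/9 ≈ 3.89.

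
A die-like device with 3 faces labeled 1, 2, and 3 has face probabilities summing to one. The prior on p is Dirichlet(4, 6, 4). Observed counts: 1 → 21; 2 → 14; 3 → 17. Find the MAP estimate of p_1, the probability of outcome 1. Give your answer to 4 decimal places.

The posterior is Dirichlet(αᵢ + nᵢ) = Dirichlet(25, 20, 21).
For a Dirichlet(a₁,…,a_K) with all aᵢ > 1, the mode has j-th component (aⱼ − 1)/(Σaᵢ − K).
Here Σaᵢ = 66 and K = 3, so p_1 = (25 − 1)/(66 − 3) = 24/63 ≈ 0.3810.

MAP estimate: 0.3810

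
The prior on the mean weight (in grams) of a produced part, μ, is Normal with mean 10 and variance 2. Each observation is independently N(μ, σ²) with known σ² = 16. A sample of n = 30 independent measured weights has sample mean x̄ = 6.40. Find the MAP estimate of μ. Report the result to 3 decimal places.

μ̂_MAP = 7.158

n = 30, x̄ = 6.40.
For a Normal prior and Normal likelihood with known variance, the posterior is Normal; its mode equals its mean, the precision-weighted average.
Prior precision 1/σ₀² = 1/2 = 0.5; data precision n/σ² = 30/16 = 1.875.
μ̂ = (0.5·10 + 1.875·6.4) / (0.5 + 1.875) = 17/2.375 = 136/19 ≈ 7.158.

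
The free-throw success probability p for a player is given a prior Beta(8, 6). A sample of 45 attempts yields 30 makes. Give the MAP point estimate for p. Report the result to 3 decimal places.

p̂_MAP = 0.649

Prior: Beta(8, 6).
Data: 30 successes in 45 trials. The binomial likelihood contributes p^30(1−p)^15, so the posterior is Beta(8+30, 6+15) = Beta(38, 21).
For Beta(a, b) with a, b > 1 the mode is (a−1)/(a+b−2) = 37/57 ≈ 0.649.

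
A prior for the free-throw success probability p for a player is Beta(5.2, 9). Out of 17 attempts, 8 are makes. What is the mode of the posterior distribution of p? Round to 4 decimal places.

p̂_MAP = 0.4178

Prior: Beta(5.2, 9).
Data: 8 successes in 17 trials. The binomial likelihood contributes p^8(1−p)^9, so the posterior is Beta(5.2+8, 9+9) = Beta(13.2, 18).
For Beta(a, b) with a, b > 1 the mode is (a−1)/(a+b−2) = 12.2/29.2 ≈ 0.4178.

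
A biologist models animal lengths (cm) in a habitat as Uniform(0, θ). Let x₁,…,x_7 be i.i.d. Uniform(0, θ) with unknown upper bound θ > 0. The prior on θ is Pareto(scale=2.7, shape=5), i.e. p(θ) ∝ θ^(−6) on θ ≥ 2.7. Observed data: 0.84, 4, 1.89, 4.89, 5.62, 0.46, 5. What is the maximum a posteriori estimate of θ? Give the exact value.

The Uniform(0, θ) likelihood is θ^(−n) for θ ≥ max(xᵢ), zero otherwise. Here max(xᵢ) = 5.62.
Posterior ∝ θ^(−6) · θ^(−7) = θ^(−13) on θ ≥ max(2.7, 5.62) = 5.62.
This density is strictly decreasing in θ, so the posterior mode lies at the lower boundary of the support.

θ̂_MAP = 5.62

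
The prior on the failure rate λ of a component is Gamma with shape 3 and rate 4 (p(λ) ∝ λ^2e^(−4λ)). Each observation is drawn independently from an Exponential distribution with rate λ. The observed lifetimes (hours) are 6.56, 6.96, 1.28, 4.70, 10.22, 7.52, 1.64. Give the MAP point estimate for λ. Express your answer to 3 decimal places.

λ̂_MAP = 0.210

The Exponential(rate=λ) likelihood is ∝ λ^n e^(−λΣtᵢ). Here n = 7 and Σtᵢ = 6.56 + 6.96 + 1.28 + 4.70 + 10.22 + 7.52 + 1.64 = 38.88.
Posterior ∝ λ^2e^(−4λ) · λ^7e^(−38.88λ) = λ^9e^(−42.88λ), i.e. Gamma(10, 42.88).
Mode = (a−1)/b = 9/42.88 ≈ 0.210.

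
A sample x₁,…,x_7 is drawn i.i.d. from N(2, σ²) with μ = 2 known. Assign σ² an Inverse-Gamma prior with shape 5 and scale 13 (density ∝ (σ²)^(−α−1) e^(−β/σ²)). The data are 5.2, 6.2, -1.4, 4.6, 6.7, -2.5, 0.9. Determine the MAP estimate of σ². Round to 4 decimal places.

σ̂²_MAP = 6.0921

Sum of squared deviations about the known mean: SS = (5.2−2)² + (6.2−2)² + (-1.4−2)² + (4.6−2)² + (6.7−2)² + (-2.5−2)² + (0.9−2)² = 89.75.
The Normal likelihood contributes (σ²)^(−n/2) exp(−SS/(2σ²)), so the posterior is Inverse-Gamma(α + n/2, β + SS/2) = Inverse-Gamma(8.5, 57.875).
The mode of Inverse-Gamma(a, b) is b/(a+1) = 57.875/9.5 ≈ 6.0921.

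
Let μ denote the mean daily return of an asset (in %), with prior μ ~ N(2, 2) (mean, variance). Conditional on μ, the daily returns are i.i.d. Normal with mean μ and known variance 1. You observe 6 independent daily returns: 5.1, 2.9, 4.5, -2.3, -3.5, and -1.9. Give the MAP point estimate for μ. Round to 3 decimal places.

n = 6; x̄ = (5.1 + 2.9 + 4.5 + (-2.3) + (-3.5) + (-1.9))/6 = 4.8/6 = 0.8.
For a Normal prior and Normal likelihood with known variance, the posterior is Normal; its mode equals its mean, the precision-weighted average.
Prior precision 1/σ₀² = 1/2 = 0.5; data precision n/σ² = 6/1 = 6.
μ̂ = (0.5·2 + 6·0.8) / (0.5 + 6) = 5.8/6.5 = 58/65 ≈ 0.892.

μ̂_MAP = 0.892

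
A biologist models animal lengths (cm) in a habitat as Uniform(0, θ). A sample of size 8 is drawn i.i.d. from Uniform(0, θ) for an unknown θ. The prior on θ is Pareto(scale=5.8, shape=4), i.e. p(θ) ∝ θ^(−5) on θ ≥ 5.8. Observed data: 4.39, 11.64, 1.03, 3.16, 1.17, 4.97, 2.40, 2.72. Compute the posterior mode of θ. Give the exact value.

The Uniform(0, θ) likelihood is θ^(−n) for θ ≥ max(xᵢ), zero otherwise. Here max(xᵢ) = 11.64.
Posterior ∝ θ^(−5) · θ^(−8) = θ^(−13) on θ ≥ max(5.8, 11.64) = 11.64.
This density is strictly decreasing in θ, so the posterior mode lies at the lower boundary of the support.

θ̂_MAP = 11.64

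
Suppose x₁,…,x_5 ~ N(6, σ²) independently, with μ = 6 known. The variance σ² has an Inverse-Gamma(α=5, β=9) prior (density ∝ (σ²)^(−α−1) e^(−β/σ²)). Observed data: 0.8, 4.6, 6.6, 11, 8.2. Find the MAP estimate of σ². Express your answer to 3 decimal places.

σ̂²_MAP = 4.541

Sum of squared deviations about the known mean: SS = (0.8−6)² + (4.6−6)² + (6.6−6)² + (11−6)² + (8.2−6)² = 59.2.
The Normal likelihood contributes (σ²)^(−n/2) exp(−SS/(2σ²)), so the posterior is Inverse-Gamma(α + n/2, β + SS/2) = Inverse-Gamma(7.5, 38.6).
The mode of Inverse-Gamma(a, b) is b/(a+1) = 38.6/8.5 ≈ 4.541.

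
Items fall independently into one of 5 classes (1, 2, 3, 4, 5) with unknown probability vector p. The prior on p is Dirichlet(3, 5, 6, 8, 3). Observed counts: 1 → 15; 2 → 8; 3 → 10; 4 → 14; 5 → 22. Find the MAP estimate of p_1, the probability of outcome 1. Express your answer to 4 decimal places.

The posterior is Dirichlet(αᵢ + nᵢ) = Dirichlet(18, 13, 16, 22, 25).
For a Dirichlet(a₁,…,a_K) with all aᵢ > 1, the mode has j-th component (aⱼ − 1)/(Σaᵢ − K).
Here Σaᵢ = 94 and K = 5, so p_1 = (18 − 1)/(94 − 5) = 17/89 ≈ 0.1910.

MAP estimate: 0.1910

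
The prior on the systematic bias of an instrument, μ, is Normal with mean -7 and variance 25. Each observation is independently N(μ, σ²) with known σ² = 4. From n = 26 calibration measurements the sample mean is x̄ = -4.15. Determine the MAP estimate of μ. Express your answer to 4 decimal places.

μ̂_MAP = -4.1674

n = 26, x̄ = -4.15.
For a Normal prior and Normal likelihood with known variance, the posterior is Normal; its mode equals its mean, the precision-weighted average.
Prior precision 1/σ₀² = 1/25 = 0.04; data precision n/σ² = 26/4 = 6.5.
μ̂ = (0.04·(-7) + 6.5·(-4.15)) / (0.04 + 6.5) = (-27.255)/6.54 = -1817/436 ≈ -4.1674.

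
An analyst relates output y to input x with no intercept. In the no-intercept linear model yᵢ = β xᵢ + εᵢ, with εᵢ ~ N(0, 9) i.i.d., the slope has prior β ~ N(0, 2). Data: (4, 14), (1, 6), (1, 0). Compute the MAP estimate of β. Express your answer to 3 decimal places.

log p(β | y) = −Σ(yᵢ − βxᵢ)²/(2·9) − β²/(2·2) + const.
Setting the derivative to zero: Σxᵢ(yᵢ − βxᵢ)/9 − β/2 = 0, so β = Σxᵢyᵢ / (Σxᵢ² + σ²/τ²).
Σxᵢyᵢ = 4·14 + 1·6 + 1·0 = 62; Σxᵢ² = 18; σ²/τ² = 4.5.
β̂_MAP = 62 / (18 + 4.5) = 62/22.5 ≈ 2.756.

β̂_MAP = 2.756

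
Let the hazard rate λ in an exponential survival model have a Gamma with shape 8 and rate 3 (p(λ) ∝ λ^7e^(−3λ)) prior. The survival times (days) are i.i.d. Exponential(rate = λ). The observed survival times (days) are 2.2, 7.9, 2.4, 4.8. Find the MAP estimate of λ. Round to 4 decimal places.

λ̂_MAP = 0.5419

The Exponential(rate=λ) likelihood is ∝ λ^n e^(−λΣtᵢ). Here n = 4 and Σtᵢ = 2.2 + 7.9 + 2.4 + 4.8 = 17.3.
Posterior ∝ λ^7e^(−3λ) · λ^4e^(−17.3λ) = λ^11e^(−20.3λ), i.e. Gamma(12, 20.3).
Mode = (a−1)/b = 11/20.3 ≈ 0.5419.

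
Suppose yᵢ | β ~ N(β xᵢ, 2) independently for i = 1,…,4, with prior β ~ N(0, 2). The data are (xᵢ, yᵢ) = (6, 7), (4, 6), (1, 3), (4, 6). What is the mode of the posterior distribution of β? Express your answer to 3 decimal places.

β̂_MAP = 1.329

log p(β | y) = −Σ(yᵢ − βxᵢ)²/(2·2) − β²/(2·2) + const.
Setting the derivative to zero: Σxᵢ(yᵢ − βxᵢ)/2 − β/2 = 0, so β = Σxᵢyᵢ / (Σxᵢ² + σ²/τ²).
Σxᵢyᵢ = 6·7 + 4·6 + 1·3 + 4·6 = 93; Σxᵢ² = 69; σ²/τ² = 1.
β̂_MAP = 93 / (69 + 1) = 93/70 ≈ 1.329.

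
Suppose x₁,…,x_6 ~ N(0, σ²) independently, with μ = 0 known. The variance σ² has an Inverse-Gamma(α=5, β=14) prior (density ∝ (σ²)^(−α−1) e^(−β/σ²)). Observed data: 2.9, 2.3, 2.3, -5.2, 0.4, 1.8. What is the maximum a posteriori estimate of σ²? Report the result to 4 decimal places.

σ̂²_MAP = 4.3017

Sum of squared deviations about the known mean: SS = (2.9−0)² + (2.3−0)² + (2.3−0)² + (-5.2−0)² + (0.4−0)² + (1.8−0)² = 49.43.
The Normal likelihood contributes (σ²)^(−n/2) exp(−SS/(2σ²)), so the posterior is Inverse-Gamma(α + n/2, β + SS/2) = Inverse-Gamma(8, 38.715).
The mode of Inverse-Gamma(a, b) is b/(a+1) = 38.715/9 ≈ 4.3017.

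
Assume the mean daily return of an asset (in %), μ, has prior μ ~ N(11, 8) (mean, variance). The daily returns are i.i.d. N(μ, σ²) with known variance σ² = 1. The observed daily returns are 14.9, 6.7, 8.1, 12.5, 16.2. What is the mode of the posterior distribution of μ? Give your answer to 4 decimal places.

μ̂_MAP = 11.6634

n = 5; x̄ = (14.9 + 6.7 + 8.1 + 12.5 + 16.2)/5 = 58.4/5 = 11.68.
For a Normal prior and Normal likelihood with known variance, the posterior is Normal; its mode equals its mean, the precision-weighted average.
Prior precision 1/σ₀² = 1/8 = 0.125; data precision n/σ² = 5/1 = 5.
μ̂ = (0.125·11 + 5·11.68) / (0.125 + 5) = 59.775/5.125 = 2391/205 ≈ 11.6634.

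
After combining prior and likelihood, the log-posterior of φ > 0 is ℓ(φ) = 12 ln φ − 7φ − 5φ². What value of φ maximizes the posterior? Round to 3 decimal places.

ℓ'(φ) = 12/φ − 7 − 10φ. Setting this to zero and multiplying by φ: 10φ² + 7φ − 12 = 0.
φ = (−7 + √(7² + 4·10·12)) / (2·10) = (−7 + √529) / 20 = (−7 + 23)/20 = 4/5.
ℓ''(φ) = −12/φ² − 10 < 0, confirming a maximum.

φ̂_MAP = 0.800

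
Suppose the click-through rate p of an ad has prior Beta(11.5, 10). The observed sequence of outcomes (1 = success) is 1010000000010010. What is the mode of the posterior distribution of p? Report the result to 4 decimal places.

Prior: Beta(11.5, 10).
Data: 4 successes in 16 trials (from the sequence). The binomial likelihood contributes p^4(1−p)^12, so the posterior is Beta(11.5+4, 10+12) = Beta(15.5, 22).
For Beta(a, b) with a, b > 1 the mode is (a−1)/(a+b−2) = 14.5/35.5 ≈ 0.4085.

p̂_MAP = 0.4085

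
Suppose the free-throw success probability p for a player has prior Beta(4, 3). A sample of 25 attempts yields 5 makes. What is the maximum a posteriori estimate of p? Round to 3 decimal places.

p̂_MAP = 0.267

Prior: Beta(4, 3).
Data: 5 successes in 25 trials. The binomial likelihood contributes p^5(1−p)^20, so the posterior is Beta(4+5, 3+20) = Beta(9, 23).
For Beta(a, b) with a, b > 1 the mode is (a−1)/(a+b−2) = 8/30 ≈ 0.267.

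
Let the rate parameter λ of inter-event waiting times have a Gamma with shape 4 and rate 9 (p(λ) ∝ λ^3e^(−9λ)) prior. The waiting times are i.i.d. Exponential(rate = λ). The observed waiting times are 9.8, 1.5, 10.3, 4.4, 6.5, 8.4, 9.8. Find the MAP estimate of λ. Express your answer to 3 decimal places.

The Exponential(rate=λ) likelihood is ∝ λ^n e^(−λΣtᵢ). Here n = 7 and Σtᵢ = 9.8 + 1.5 + 10.3 + 4.4 + 6.5 + 8.4 + 9.8 = 50.7.
Posterior ∝ λ^3e^(−9λ) · λ^7e^(−50.7λ) = λ^10e^(−59.7λ), i.e. Gamma(11, 59.7).
Mode = (a−1)/b = 10/59.7 ≈ 0.168.

λ̂_MAP = 0.168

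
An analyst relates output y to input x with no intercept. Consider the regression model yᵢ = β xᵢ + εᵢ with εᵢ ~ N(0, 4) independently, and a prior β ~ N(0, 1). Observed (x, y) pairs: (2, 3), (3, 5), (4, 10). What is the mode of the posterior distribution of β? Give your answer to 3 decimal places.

β̂_MAP = 1.848

log p(β | y) = −Σ(yᵢ − βxᵢ)²/(2·4) − β²/(2·1) + const.
Setting the derivative to zero: Σxᵢ(yᵢ − βxᵢ)/4 − β/1 = 0, so β = Σxᵢyᵢ / (Σxᵢ² + σ²/τ²).
Σxᵢyᵢ = 2·3 + 3·5 + 4·10 = 61; Σxᵢ² = 29; σ²/τ² = 4.
β̂_MAP = 61 / (29 + 4) = 61/33 ≈ 1.848.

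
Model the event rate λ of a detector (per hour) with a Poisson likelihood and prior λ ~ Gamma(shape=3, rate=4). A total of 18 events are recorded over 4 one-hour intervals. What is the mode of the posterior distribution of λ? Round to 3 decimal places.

Σxᵢ = 18, n = 4.
Posterior ∝ λ^2e^(−4λ) · λ^18e^(−4λ) = λ^20e^(−8λ), i.e. Gamma(shape=21, rate=8).
The mode of a Gamma(a, b) with a ≥ 1 (shape–rate) is (a−1)/b = 20/8 ≈ 2.500.

λ̂_MAP = 2.500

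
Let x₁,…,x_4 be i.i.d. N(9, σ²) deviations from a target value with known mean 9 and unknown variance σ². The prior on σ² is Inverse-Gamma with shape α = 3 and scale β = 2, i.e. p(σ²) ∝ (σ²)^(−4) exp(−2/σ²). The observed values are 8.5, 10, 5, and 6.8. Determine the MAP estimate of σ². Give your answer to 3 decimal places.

Sum of squared deviations about the known mean: SS = (8.5−9)² + (10−9)² + (5−9)² + (6.8−9)² = 22.09.
The Normal likelihood contributes (σ²)^(−n/2) exp(−SS/(2σ²)), so the posterior is Inverse-Gamma(α + n/2, β + SS/2) = Inverse-Gamma(5, 13.045).
The mode of Inverse-Gamma(a, b) is b/(a+1) = 13.045/6 ≈ 2.174.

σ̂²_MAP = 2.174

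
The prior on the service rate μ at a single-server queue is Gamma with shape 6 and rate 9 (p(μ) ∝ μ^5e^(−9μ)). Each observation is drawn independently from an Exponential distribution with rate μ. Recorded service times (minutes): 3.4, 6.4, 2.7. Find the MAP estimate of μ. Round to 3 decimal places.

The Exponential(rate=μ) likelihood is ∝ μ^n e^(−μΣtᵢ). Here n = 3 and Σtᵢ = 3.4 + 6.4 + 2.7 = 12.5.
Posterior ∝ μ^5e^(−9μ) · μ^3e^(−12.5μ) = μ^8e^(−21.5μ), i.e. Gamma(9, 21.5).
Mode = (a−1)/b = 8/21.5 ≈ 0.372.

μ̂_MAP = 0.372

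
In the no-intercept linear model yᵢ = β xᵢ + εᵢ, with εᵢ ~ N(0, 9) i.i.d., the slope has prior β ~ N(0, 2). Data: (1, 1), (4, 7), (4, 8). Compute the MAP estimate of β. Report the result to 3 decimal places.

β̂_MAP = 1.627

log p(β | y) = −Σ(yᵢ − βxᵢ)²/(2·9) − β²/(2·2) + const.
Setting the derivative to zero: Σxᵢ(yᵢ − βxᵢ)/9 − β/2 = 0, so β = Σxᵢyᵢ / (Σxᵢ² + σ²/τ²).
Σxᵢyᵢ = 1·1 + 4·7 + 4·8 = 61; Σxᵢ² = 33; σ²/τ² = 4.5.
β̂_MAP = 61 / (33 + 4.5) = 61/37.5 ≈ 1.627.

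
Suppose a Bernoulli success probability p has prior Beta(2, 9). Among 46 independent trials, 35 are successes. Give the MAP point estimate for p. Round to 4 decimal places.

p̂_MAP = 0.6545

Prior: Beta(2, 9).
Data: 35 successes in 46 trials. The binomial likelihood contributes p^35(1−p)^11, so the posterior is Beta(2+35, 9+11) = Beta(37, 20).
For Beta(a, b) with a, b > 1 the mode is (a−1)/(a+b−2) = 36/55 ≈ 0.6545.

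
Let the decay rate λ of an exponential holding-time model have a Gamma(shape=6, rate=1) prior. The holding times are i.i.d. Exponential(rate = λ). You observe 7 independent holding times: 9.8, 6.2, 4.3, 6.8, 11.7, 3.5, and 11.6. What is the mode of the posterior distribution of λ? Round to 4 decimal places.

The Exponential(rate=λ) likelihood is ∝ λ^n e^(−λΣtᵢ). Here n = 7 and Σtᵢ = 9.8 + 6.2 + 4.3 + 6.8 + 11.7 + 3.5 + 11.6 = 53.9.
Posterior ∝ λ^5e^(−1λ) · λ^7e^(−53.9λ) = λ^12e^(−54.9λ), i.e. Gamma(13, 54.9).
Mode = (a−1)/b = 12/54.9 ≈ 0.2186.

λ̂_MAP = 0.2186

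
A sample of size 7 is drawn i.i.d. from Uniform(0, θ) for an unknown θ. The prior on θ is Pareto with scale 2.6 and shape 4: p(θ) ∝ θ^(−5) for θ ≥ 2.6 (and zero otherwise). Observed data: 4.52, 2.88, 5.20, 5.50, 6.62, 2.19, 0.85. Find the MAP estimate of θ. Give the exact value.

θ̂_MAP = 6.62

The Uniform(0, θ) likelihood is θ^(−n) for θ ≥ max(xᵢ), zero otherwise. Here max(xᵢ) = 6.62.
Posterior ∝ θ^(−5) · θ^(−7) = θ^(−12) on θ ≥ max(2.6, 6.62) = 6.62.
This density is strictly decreasing in θ, so the posterior mode lies at the lower boundary of the support.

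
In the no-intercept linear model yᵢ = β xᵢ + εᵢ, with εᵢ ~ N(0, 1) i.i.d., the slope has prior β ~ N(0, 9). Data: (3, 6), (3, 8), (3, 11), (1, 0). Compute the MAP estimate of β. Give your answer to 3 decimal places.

β̂_MAP = 2.668

log p(β | y) = −Σ(yᵢ − βxᵢ)²/(2·1) − β²/(2·9) + const.
Setting the derivative to zero: Σxᵢ(yᵢ − βxᵢ)/1 − β/9 = 0, so β = Σxᵢyᵢ / (Σxᵢ² + σ²/τ²).
Σxᵢyᵢ = 3·6 + 3·8 + 3·11 + 1·0 = 75; Σxᵢ² = 28; σ²/τ² = 1/9.
β̂_MAP = 75 / (28 + 1/9) = 75/(253/9) = 675/253 ≈ 2.668.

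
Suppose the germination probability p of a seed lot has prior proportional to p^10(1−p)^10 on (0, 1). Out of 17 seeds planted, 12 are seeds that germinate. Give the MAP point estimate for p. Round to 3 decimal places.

p̂_MAP = 0.595

The prior density ∝ p^10(1−p)^10 is the kernel of Beta(11, 11).
Data: 12 successes in 17 trials. The binomial likelihood contributes p^12(1−p)^5, so the posterior is Beta(11+12, 11+5) = Beta(23, 16).
For Beta(a, b) with a, b > 1 the mode is (a−1)/(a+b−2) = 22/37 ≈ 0.595.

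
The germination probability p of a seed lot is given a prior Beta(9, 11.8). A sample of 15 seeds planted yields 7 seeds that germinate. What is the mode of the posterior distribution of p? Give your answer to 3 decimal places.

p̂_MAP = 0.444

Prior: Beta(9, 11.8).
Data: 7 successes in 15 trials. The binomial likelihood contributes p^7(1−p)^8, so the posterior is Beta(9+7, 11.8+8) = Beta(16, 19.8).
For Beta(a, b) with a, b > 1 the mode is (a−1)/(a+b−2) = 15/33.8 ≈ 0.444.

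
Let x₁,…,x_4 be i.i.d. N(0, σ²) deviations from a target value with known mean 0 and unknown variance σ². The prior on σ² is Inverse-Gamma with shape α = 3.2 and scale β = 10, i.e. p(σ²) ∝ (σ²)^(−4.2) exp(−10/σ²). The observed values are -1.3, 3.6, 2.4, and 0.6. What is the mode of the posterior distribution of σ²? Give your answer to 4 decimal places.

Sum of squared deviations about the known mean: SS = (-1.3−0)² + (3.6−0)² + (2.4−0)² + (0.6−0)² = 20.77.
The Normal likelihood contributes (σ²)^(−n/2) exp(−SS/(2σ²)), so the posterior is Inverse-Gamma(α + n/2, β + SS/2) = Inverse-Gamma(5.2, 20.385).
The mode of Inverse-Gamma(a, b) is b/(a+1) = 20.385/6.2 ≈ 3.2879.

σ̂²_MAP = 3.2879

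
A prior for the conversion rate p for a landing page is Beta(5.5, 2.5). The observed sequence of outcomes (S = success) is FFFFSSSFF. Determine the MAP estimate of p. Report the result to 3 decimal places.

Prior: Beta(5.5, 2.5).
Data: 3 successes in 9 trials (from the sequence). The binomial likelihood contributes p^3(1−p)^6, so the posterior is Beta(5.5+3, 2.5+6) = Beta(8.5, 8.5).
For Beta(a, b) with a, b > 1 the mode is (a−1)/(a+b−2) = 7.5/15 ≈ 0.500.

p̂_MAP = 0.500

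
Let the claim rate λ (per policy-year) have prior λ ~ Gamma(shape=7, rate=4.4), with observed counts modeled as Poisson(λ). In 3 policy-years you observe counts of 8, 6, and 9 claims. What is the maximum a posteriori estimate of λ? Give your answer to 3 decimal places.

λ̂_MAP = 3.919

Σxᵢ = 8+6+9 = 23, with n = 3.
Posterior ∝ λ^6e^(−4.4λ) · λ^23e^(−3λ) = λ^29e^(−7.4λ), i.e. Gamma(shape=30, rate=7.4).
The mode of a Gamma(a, b) with a ≥ 1 (shape–rate) is (a−1)/b = 29/7.4 ≈ 3.919.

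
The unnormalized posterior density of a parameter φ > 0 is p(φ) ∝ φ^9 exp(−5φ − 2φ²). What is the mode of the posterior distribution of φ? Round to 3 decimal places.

ℓ'(φ) = 9/φ − 5 − 4φ. Setting this to zero and multiplying by φ: 4φ² + 5φ − 9 = 0.
φ = (−5 + √(5² + 4·4·9)) / (2·4) = (−5 + √169) / 8 = (−5 + 13)/8 = 1.
ℓ''(φ) = −9/φ² − 4 < 0, confirming a maximum.

φ̂_MAP = 1.000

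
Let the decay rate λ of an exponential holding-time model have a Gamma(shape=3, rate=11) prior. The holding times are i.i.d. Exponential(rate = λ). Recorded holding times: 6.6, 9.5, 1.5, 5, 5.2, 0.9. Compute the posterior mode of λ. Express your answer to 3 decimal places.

The Exponential(rate=λ) likelihood is ∝ λ^n e^(−λΣtᵢ). Here n = 6 and Σtᵢ = 6.6 + 9.5 + 1.5 + 5 + 5.2 + 0.9 = 28.7.
Posterior ∝ λ^2e^(−11λ) · λ^6e^(−28.7λ) = λ^8e^(−39.7λ), i.e. Gamma(9, 39.7).
Mode = (a−1)/b = 8/39.7 ≈ 0.202.

λ̂_MAP = 0.202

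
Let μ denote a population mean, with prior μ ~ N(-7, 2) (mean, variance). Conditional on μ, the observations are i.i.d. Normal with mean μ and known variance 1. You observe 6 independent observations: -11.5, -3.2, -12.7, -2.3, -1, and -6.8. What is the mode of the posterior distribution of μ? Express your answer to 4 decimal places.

μ̂_MAP = -6.3077

n = 6; x̄ = ((-11.5) + (-3.2) + (-12.7) + (-2.3) + (-1) + (-6.8))/6 = -37.5/6 = -6.25.
For a Normal prior and Normal likelihood with known variance, the posterior is Normal; its mode equals its mean, the precision-weighted average.
Prior precision 1/σ₀² = 1/2 = 0.5; data precision n/σ² = 6/1 = 6.
μ̂ = (0.5·(-7) + 6·(-6.25)) / (0.5 + 6) = (-41)/6.5 = -82/13 ≈ -6.3077.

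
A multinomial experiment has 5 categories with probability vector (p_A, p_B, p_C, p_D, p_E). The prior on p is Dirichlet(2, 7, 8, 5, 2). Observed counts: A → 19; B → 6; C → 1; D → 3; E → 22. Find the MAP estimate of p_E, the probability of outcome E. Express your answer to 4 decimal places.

The posterior is Dirichlet(αᵢ + nᵢ) = Dirichlet(21, 13, 9, 8, 24).
For a Dirichlet(a₁,…,a_K) with all aᵢ > 1, the mode has j-th component (aⱼ − 1)/(Σaᵢ − K).
Here Σaᵢ = 75 and K = 5, so p_E = (24 − 1)/(75 − 5) = 23/70 ≈ 0.3286.

MAP estimate of p_E = 0.3286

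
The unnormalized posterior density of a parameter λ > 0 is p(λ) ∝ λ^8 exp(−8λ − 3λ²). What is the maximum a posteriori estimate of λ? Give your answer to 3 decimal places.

λ̂_MAP = 0.667

ℓ'(λ) = 8/λ − 8 − 6λ. Setting this to zero and multiplying by λ: 6λ² + 8λ − 8 = 0.
λ = (−8 + √(8² + 4·6·8)) / (2·6) = (−8 + √256) / 12 = (−8 + 16)/12 = 2/3.
ℓ''(λ) = −8/λ² − 6 < 0, confirming a maximum.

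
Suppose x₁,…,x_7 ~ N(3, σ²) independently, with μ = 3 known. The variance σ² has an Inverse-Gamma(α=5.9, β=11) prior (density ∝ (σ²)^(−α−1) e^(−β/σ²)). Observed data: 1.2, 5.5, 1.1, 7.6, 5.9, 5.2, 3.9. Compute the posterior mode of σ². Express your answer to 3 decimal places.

Sum of squared deviations about the known mean: SS = (1.2−3)² + (5.5−3)² + (1.1−3)² + (7.6−3)² + (5.9−3)² + (5.2−3)² + (3.9−3)² = 48.32.
The Normal likelihood contributes (σ²)^(−n/2) exp(−SS/(2σ²)), so the posterior is Inverse-Gamma(α + n/2, β + SS/2) = Inverse-Gamma(9.4, 35.16).
The mode of Inverse-Gamma(a, b) is b/(a+1) = 35.16/10.4 ≈ 3.381.

σ̂²_MAP = 3.381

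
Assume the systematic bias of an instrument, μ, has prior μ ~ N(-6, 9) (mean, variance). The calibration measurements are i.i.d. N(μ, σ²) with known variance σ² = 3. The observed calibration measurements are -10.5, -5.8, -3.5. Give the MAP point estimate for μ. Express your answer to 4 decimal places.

n = 3; x̄ = ((-10.5) + (-5.8) + (-3.5))/3 = -19.8/3 = -6.6.
For a Normal prior and Normal likelihood with known variance, the posterior is Normal; its mode equals its mean, the precision-weighted average.
Prior precision 1/σ₀² = 1/9; data precision n/σ² = 3/3 = 1.
μ̂ = ((1/9)·(-6) + 1·(-6.6)) / (1/9 + 1) = (-109/15)/(10/9) = -6.5400.

μ̂_MAP = -6.5400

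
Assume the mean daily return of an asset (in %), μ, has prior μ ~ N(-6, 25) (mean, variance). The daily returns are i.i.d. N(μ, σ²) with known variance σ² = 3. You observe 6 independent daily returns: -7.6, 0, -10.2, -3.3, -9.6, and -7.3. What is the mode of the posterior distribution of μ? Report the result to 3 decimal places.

μ̂_MAP = -6.327

n = 6; x̄ = ((-7.6) + 0 + (-10.2) + (-3.3) + (-9.6) + (-7.3))/6 = -38/6 = -19/3 ≈ -6.3333.
For a Normal prior and Normal likelihood with known variance, the posterior is Normal; its mode equals its mean, the precision-weighted average.
Prior precision 1/σ₀² = 1/25 = 0.04; data precision n/σ² = 6/3 = 2.
μ̂ = (0.04·(-6) + 2·(-19/3)) / (0.04 + 2) = (-968/75)/2.04 = -968/153 ≈ -6.327.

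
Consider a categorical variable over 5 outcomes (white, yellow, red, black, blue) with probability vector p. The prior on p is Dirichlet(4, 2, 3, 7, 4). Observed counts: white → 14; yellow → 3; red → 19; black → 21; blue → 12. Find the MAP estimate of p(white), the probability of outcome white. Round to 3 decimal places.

MAP estimate of p(white) = 0.202

The posterior is Dirichlet(αᵢ + nᵢ) = Dirichlet(18, 5, 22, 28, 16).
For a Dirichlet(a₁,…,a_K) with all aᵢ > 1, the mode has j-th component (aⱼ − 1)/(Σaᵢ − K).
Here Σaᵢ = 89 and K = 5, so p(white) = (18 − 1)/(89 − 5) = 17/84 ≈ 0.202.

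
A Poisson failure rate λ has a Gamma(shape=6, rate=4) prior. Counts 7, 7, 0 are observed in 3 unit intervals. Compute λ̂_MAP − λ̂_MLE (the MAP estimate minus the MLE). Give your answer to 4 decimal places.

MAP − MLE = -1.9524

Σxᵢ = 14. Posterior is Gamma(20, 7); MAP = (20−1)/7 = 19/7 ≈ 2.71429.
MLE = x̄ = 14/3 ≈ 4.66667.
Difference = 19/7 − 14/3 = -41/21 ≈ -1.9524.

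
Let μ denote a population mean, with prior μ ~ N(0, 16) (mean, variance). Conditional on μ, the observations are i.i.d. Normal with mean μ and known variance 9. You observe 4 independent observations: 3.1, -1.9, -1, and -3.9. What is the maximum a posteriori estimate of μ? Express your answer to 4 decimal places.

μ̂_MAP = -0.8110

n = 4; x̄ = (3.1 + (-1.9) + (-1) + (-3.9))/4 = -3.7/4 = -0.925.
For a Normal prior and Normal likelihood with known variance, the posterior is Normal; its mode equals its mean, the precision-weighted average.
Prior precision 1/σ₀² = 1/16 = 0.0625; data precision n/σ² = 4/9.
μ̂ = (0.0625·0 + (4/9)·(-0.925)) / (0.0625 + 4/9) = (-37/90)/(73/144) = -296/365 ≈ -0.8110.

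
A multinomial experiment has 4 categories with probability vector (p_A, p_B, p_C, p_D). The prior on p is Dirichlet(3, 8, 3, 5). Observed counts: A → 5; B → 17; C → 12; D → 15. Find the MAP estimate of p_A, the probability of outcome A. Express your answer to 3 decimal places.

MAP estimate of p_A = 0.109

The posterior is Dirichlet(αᵢ + nᵢ) = Dirichlet(8, 25, 15, 20).
For a Dirichlet(a₁,…,a_K) with all aᵢ > 1, the mode has j-th component (aⱼ − 1)/(Σaᵢ − K).
Here Σaᵢ = 68 and K = 4, so p_A = (8 − 1)/(68 − 4) = 7/64 ≈ 0.109.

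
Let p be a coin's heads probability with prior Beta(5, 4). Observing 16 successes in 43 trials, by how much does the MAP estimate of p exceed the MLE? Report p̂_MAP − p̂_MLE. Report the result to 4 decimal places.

Posterior is Beta(21, 31); MAP = (21−1)/(52−2) = 20/50 ≈ 0.40000.
MLE ignores the prior: p̂_MLE = k/n = 16/43 ≈ 0.37209.
Difference = 20/50 − 16/43 = 6/215 ≈ 0.0279.

MAP − MLE = 0.0279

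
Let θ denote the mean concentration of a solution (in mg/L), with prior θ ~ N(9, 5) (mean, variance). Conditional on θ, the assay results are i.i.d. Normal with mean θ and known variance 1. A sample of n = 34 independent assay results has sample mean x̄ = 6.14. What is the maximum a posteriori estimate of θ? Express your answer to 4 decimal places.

n = 34, x̄ = 6.14.
For a Normal prior and Normal likelihood with known variance, the posterior is Normal; its mode equals its mean, the precision-weighted average.
Prior precision 1/σ₀² = 1/5 = 0.2; data precision n/σ² = 34/1 = 34.
θ̂ = (0.2·9 + 34·6.14) / (0.2 + 34) = 210.56/34.2 = 5264/855 ≈ 6.1567.

θ̂_MAP = 6.1567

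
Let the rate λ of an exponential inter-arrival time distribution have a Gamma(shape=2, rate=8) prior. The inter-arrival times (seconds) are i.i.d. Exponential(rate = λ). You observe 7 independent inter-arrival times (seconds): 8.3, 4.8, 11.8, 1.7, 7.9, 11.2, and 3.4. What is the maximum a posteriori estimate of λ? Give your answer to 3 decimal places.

The Exponential(rate=λ) likelihood is ∝ λ^n e^(−λΣtᵢ). Here n = 7 and Σtᵢ = 8.3 + 4.8 + 11.8 + 1.7 + 7.9 + 11.2 + 3.4 = 49.1.
Posterior ∝ λe^(−8λ) · λ^7e^(−49.1λ) = λ^8e^(−57.1λ), i.e. Gamma(9, 57.1).
Mode = (a−1)/b = 8/57.1 ≈ 0.140.

λ̂_MAP = 0.140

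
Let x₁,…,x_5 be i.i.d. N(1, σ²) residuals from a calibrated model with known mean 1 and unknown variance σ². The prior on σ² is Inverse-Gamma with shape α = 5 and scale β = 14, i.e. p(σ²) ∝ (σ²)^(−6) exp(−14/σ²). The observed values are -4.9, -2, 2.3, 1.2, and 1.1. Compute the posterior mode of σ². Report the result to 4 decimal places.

σ̂²_MAP = 4.3265

Sum of squared deviations about the known mean: SS = (-4.9−1)² + (-2−1)² + (2.3−1)² + (1.2−1)² + (1.1−1)² = 45.55.
The Normal likelihood contributes (σ²)^(−n/2) exp(−SS/(2σ²)), so the posterior is Inverse-Gamma(α + n/2, β + SS/2) = Inverse-Gamma(7.5, 36.775).
The mode of Inverse-Gamma(a, b) is b/(a+1) = 36.775/8.5 ≈ 4.3265.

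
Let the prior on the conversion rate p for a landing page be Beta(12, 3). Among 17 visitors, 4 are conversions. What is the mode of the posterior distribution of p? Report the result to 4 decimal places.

p̂_MAP = 0.5000

Prior: Beta(12, 3).
Data: 4 successes in 17 trials. The binomial likelihood contributes p^4(1−p)^13, so the posterior is Beta(12+4, 3+13) = Beta(16, 16).
For Beta(a, b) with a, b > 1 the mode is (a−1)/(a+b−2) = 15/30 ≈ 0.5000.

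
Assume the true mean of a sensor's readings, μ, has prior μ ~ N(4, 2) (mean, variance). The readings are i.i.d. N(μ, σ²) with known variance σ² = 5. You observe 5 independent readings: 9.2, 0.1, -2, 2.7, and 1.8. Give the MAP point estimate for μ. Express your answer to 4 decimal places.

μ̂_MAP = 2.9067

n = 5; x̄ = (9.2 + 0.1 + (-2) + 2.7 + 1.8)/5 = 11.8/5 = 2.36.
For a Normal prior and Normal likelihood with known variance, the posterior is Normal; its mode equals its mean, the precision-weighted average.
Prior precision 1/σ₀² = 1/2 = 0.5; data precision n/σ² = 5/5 = 1.
μ̂ = (0.5·4 + 1·2.36) / (0.5 + 1) = 4.36/1.5 = 218/75 ≈ 2.9067.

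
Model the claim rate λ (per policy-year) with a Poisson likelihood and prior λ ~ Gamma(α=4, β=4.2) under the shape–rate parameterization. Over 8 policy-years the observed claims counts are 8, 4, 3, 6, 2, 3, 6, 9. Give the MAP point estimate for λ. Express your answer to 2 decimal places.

λ̂_MAP = 3.61

Σxᵢ = 8+4+3+6+2+3+6+9 = 41, with n = 8.
Posterior ∝ λ^3e^(−4.2λ) · λ^41e^(−8λ) = λ^44e^(−12.2λ), i.e. Gamma(shape=45, rate=12.2).
The mode of a Gamma(a, b) with a ≥ 1 (shape–rate) is (a−1)/b = 44/12.2 ≈ 3.61.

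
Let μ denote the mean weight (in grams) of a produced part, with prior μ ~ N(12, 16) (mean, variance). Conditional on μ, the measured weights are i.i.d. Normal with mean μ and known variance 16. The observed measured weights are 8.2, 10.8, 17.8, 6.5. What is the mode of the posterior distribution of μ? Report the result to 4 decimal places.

μ̂_MAP = 11.0600

n = 4; x̄ = (8.2 + 10.8 + 17.8 + 6.5)/4 = 43.3/4 = 10.825.
For a Normal prior and Normal likelihood with known variance, the posterior is Normal; its mode equals its mean, the precision-weighted average.
Prior precision 1/σ₀² = 1/16 = 0.0625; data precision n/σ² = 4/16 = 0.25.
μ̂ = (0.0625·12 + 0.25·10.825) / (0.0625 + 0.25) = 3.45625/0.3125 = 11.0600.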